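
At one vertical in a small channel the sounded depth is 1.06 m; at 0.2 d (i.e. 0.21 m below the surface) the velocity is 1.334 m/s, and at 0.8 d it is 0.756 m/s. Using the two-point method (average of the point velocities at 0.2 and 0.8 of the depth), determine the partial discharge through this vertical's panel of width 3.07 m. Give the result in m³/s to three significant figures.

3.40 m³/s

v̄ = (1.334 + 0.756) / 2 = 1.045 m/s
q = v̄ × d × w = 1.045 × 1.06 × 3.07 = 3.401 m³/s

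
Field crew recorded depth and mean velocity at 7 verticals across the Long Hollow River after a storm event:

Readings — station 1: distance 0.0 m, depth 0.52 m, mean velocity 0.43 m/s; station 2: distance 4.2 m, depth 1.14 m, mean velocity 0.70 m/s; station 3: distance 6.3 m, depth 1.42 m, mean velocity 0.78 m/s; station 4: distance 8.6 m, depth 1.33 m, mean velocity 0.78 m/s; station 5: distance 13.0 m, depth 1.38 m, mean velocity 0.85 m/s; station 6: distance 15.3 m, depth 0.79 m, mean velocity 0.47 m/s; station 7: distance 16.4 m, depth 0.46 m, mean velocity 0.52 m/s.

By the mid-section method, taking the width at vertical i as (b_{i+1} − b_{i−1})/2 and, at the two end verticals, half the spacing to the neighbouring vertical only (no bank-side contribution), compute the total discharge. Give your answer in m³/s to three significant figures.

w_1 = (4.2 − 0.0)/2 = 2.1 m; q_1 = 0.43 × 0.52 × 2.1 = 0.4696 m³/s
w_2 = (6.3 − 0.0)/2 = 3.15 m; q_2 = 0.70 × 1.14 × 3.15 = 2.514 m³/s
w_3 = (8.6 − 4.2)/2 = 2.2 m; q_3 = 0.78 × 1.42 × 2.2 = 2.437 m³/s
w_4 = (13.0 − 6.3)/2 = 3.35 m; q_4 = 0.78 × 1.33 × 3.35 = 3.475 m³/s
w_5 = (15.3 − 8.6)/2 = 3.35 m; q_5 = 0.85 × 1.38 × 3.35 = 3.930 m³/s
w_6 = (16.4 − 13.0)/2 = 1.7 m; q_6 = 0.47 × 0.79 × 1.7 = 0.6312 m³/s
w_7 = (16.4 − 15.3)/2 = 0.55 m; q_7 = 0.52 × 0.46 × 0.55 = 0.1316 m³/s
Q = Σ qᵢ = 13.59 m³/s

13.6 m³/s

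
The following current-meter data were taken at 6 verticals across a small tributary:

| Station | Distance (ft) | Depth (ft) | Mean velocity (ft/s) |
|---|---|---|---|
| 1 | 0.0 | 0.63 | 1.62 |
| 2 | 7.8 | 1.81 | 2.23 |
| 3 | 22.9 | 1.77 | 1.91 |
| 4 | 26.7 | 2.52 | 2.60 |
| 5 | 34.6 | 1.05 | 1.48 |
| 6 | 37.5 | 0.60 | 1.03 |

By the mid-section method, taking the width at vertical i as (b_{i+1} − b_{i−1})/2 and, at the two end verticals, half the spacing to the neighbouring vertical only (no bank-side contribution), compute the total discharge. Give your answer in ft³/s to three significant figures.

130 ft³/s

w_1 = (7.8 − 0.0)/2 = 3.9 ft; q_1 = 1.62 × 0.63 × 3.9 = 3.980 ft³/s
w_2 = (22.9 − 0.0)/2 = 11.45 ft; q_2 = 2.23 × 1.81 × 11.45 = 46.22 ft³/s
w_3 = (26.7 − 7.8)/2 = 9.45 ft; q_3 = 1.91 × 1.77 × 9.45 = 31.95 ft³/s
w_4 = (34.6 − 22.9)/2 = 5.85 ft; q_4 = 2.60 × 2.52 × 5.85 = 38.33 ft³/s
w_5 = (37.5 − 26.7)/2 = 5.4 ft; q_5 = 1.48 × 1.05 × 5.4 = 8.392 ft³/s
w_6 = (37.5 − 34.6)/2 = 1.45 ft; q_6 = 1.03 × 0.60 × 1.45 = 0.8961 ft³/s
Q = Σ qᵢ = 129.8 ft³/s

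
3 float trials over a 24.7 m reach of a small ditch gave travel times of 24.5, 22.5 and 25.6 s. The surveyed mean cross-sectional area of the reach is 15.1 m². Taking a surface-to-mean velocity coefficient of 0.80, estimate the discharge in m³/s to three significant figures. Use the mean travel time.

12.3 m³/s

t̄ = (24.5 + 22.5 + 25.6) / 3 = 24.2 s
v_surface = L / t̄ = 24.7 / 24.2 = 1.021 m/s
v_mean = 0.80 × 1.021 = 0.8165 m/s
Q = A × v_mean = 15.1 × 0.8165 = 12.33 m³/s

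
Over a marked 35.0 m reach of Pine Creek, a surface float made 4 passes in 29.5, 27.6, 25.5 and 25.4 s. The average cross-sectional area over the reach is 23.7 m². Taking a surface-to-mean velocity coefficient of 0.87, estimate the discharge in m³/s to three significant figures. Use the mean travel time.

t̄ = (29.5 + 27.6 + 25.5 + 25.4) / 4 = 27 s
v_surface = L / t̄ = 35.0 / 27 = 1.296 m/s
v_mean = 0.87 × 1.296 = 1.128 m/s
Q = A × v_mean = 23.7 × 1.128 = 26.73 m³/s

26.7 m³/s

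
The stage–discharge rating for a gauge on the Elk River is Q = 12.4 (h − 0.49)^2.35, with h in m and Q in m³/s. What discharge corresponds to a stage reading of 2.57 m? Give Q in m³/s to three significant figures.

Q = 12.4 × (2.57 − 0.49)^2.35 = 12.4 × 2.08^2.35 = 69.32 m³/s

69.3 m³/s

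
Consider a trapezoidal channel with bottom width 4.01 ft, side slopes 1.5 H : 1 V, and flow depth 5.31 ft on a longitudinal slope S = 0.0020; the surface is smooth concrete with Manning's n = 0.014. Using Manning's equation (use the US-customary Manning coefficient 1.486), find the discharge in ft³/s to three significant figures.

592 ft³/s

A = (b + z·y)·y = (4.01 + 1.5×5.31)×5.31 = 63.59 ft²
P = b + 2y√(1+z²) = 4.01 + 2×5.31×√(1+1.5²) = 23.16 ft
R = A/P = 63.59/23.16 = 2.746 ft
Q = (1.486/n)·A·R^(2/3)·S^(1/2) = (1.486/0.014) × 63.59 × 2.746^(2/3) × 0.0020^(1/2) = 591.9 ft³/s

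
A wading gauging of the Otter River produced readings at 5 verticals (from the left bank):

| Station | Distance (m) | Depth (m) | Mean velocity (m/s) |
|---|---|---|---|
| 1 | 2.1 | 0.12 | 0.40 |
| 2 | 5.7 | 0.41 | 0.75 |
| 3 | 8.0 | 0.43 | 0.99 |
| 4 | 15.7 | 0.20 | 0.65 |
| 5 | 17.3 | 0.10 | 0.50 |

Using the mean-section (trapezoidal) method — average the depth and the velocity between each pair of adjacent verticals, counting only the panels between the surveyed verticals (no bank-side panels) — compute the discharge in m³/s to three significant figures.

Panel 1-2: Δb = 3.6 m, d̄ = (0.12+0.41)/2 = 0.265, v̄ = (0.40+0.75)/2 = 0.575 → q = 3.6×0.265×0.575 = 0.5486 m³/s
Panel 2-3: Δb = 2.3 m, d̄ = (0.41+0.43)/2 = 0.42, v̄ = (0.75+0.99)/2 = 0.87 → q = 2.3×0.42×0.87 = 0.8404 m³/s
Panel 3-4: Δb = 7.7 m, d̄ = (0.43+0.20)/2 = 0.315, v̄ = (0.99+0.65)/2 = 0.82 → q = 7.7×0.315×0.82 = 1.989 m³/s
Panel 4-5: Δb = 1.6 m, d̄ = (0.20+0.10)/2 = 0.15, v̄ = (0.65+0.50)/2 = 0.575 → q = 1.6×0.15×0.575 = 0.1380 m³/s
Q = Σ q = 3.516 m³/s

3.52 m³/s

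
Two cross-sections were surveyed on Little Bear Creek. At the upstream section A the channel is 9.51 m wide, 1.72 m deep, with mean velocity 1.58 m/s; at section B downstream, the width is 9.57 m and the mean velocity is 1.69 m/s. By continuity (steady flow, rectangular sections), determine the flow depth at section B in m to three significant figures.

Q = A₁V₁ = (9.51×1.72) × 1.58 = 25.84 m³/s
d₂ = Q/(b₂ V₂) = 25.84/(9.57×1.69) = 1.598 m

1.60 m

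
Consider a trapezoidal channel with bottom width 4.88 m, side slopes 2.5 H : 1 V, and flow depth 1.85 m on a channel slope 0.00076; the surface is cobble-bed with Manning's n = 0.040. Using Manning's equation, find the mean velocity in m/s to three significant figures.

0.772 m/s

A = (b + z·y)·y = (4.88 + 2.5×1.85)×1.85 = 17.58 m²
P = b + 2y√(1+z²) = 4.88 + 2×1.85×√(1+2.5²) = 14.84 m
R = A/P = 17.58/14.84 = 1.185 m
Q = (1/n)·A·R^(2/3)·S^(1/2) = (1/0.040) × 17.58 × 1.185^(2/3) × 0.00076^(1/2) = 13.57 m³/s
V = Q/A = 13.57/17.58 = 0.7717 m/s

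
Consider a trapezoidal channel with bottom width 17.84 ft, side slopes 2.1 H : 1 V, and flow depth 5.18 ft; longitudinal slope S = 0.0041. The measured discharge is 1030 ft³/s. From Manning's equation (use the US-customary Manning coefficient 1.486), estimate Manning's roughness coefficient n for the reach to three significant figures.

0.0320

A = (b + z·y)·y = (17.84 + 2.1×5.18)×5.18 = 148.8 ft²
P = b + 2y√(1+z²) = 17.84 + 2×5.18×√(1+2.1²) = 41.94 ft
R = A/P = 148.8/41.94 = 3.547 ft
n = (1.486/Q)·A·R^(2/3)·S^(1/2) = (1.486/1030) × 148.8 × 2.326 × 0.06403 = 0.03196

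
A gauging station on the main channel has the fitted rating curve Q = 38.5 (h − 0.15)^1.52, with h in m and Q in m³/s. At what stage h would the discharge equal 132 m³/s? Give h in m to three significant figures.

h − h₀ = (Q/C)^(1/b) = (132/38.5)^(1/1.52) = 2.249 m
h = 0.15 + 2.249 = 2.399 m

2.40 m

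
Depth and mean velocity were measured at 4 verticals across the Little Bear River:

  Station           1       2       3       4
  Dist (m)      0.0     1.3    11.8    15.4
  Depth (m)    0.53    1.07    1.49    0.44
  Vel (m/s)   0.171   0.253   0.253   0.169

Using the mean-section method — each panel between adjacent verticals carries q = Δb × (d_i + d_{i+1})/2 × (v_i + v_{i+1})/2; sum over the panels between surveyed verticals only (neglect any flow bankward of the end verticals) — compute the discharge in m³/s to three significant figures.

Panel 1-2: Δb = 1.3 m, d̄ = (0.53+1.07)/2 = 0.8, v̄ = (0.171+0.253)/2 = 0.212 → q = 1.3×0.8×0.212 = 0.2205 m³/s
Panel 2-3: Δb = 10.5 m, d̄ = (1.07+1.49)/2 = 1.28, v̄ = (0.253+0.253)/2 = 0.253 → q = 10.5×1.28×0.253 = 3.400 m³/s
Panel 3-4: Δb = 3.6 m, d̄ = (1.49+0.44)/2 = 0.965, v̄ = (0.253+0.169)/2 = 0.211 → q = 3.6×0.965×0.211 = 0.7330 m³/s
Q = Σ q = 4.354 m³/s

4.35 m³/s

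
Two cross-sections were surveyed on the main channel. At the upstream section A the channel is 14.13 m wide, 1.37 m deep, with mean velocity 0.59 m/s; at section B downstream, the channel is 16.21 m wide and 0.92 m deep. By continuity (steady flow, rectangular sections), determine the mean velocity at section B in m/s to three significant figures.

0.766 m/s

Q = A₁V₁ = (14.13×1.37) × 0.59 = 11.42 m³/s
A₂ = 16.21 × 0.92 = 14.91 m²
V₂ = Q/A₂ = 11.42/14.91 = 0.7659 m/s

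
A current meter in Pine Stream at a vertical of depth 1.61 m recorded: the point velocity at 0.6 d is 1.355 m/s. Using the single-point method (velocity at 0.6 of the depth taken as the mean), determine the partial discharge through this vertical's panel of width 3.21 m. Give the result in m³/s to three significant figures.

7.00 m³/s

v̄ = v₀.₆ = 1.355 m/s
q = v̄ × d × w = 1.355 × 1.61 × 3.21 = 7.003 m³/s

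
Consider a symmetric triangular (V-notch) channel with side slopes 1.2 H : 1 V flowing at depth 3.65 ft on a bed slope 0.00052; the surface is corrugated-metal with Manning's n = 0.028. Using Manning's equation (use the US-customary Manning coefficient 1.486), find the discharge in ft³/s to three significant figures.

24.2 ft³/s

A = z·y² = 1.2×3.65² = 15.99 ft²
P = 2y√(1+z²) = 2×3.65×√(1+1.2²) = 11.40 ft
R = A/P = 15.99/11.40 = 1.402 ft
Q = (1.486/n)·A·R^(2/3)·S^(1/2) = (1.486/0.028) × 15.99 × 1.402^(2/3) × 0.00052^(1/2) = 24.24 ft³/s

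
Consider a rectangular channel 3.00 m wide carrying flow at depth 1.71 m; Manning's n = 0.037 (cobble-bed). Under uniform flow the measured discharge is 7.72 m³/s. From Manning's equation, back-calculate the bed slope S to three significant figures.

0.00418

A = b·y = 3.00 × 1.71 = 5.130 m²
P = b + 2y = 3.00 + 2×1.71 = 6.420 m
R = A/P = 5.130/6.420 = 0.7991 m
S = (Q·n / (1·A·R^(2/3)))² = (7.72×0.037 / (1×5.130×0.8611))² = 0.004181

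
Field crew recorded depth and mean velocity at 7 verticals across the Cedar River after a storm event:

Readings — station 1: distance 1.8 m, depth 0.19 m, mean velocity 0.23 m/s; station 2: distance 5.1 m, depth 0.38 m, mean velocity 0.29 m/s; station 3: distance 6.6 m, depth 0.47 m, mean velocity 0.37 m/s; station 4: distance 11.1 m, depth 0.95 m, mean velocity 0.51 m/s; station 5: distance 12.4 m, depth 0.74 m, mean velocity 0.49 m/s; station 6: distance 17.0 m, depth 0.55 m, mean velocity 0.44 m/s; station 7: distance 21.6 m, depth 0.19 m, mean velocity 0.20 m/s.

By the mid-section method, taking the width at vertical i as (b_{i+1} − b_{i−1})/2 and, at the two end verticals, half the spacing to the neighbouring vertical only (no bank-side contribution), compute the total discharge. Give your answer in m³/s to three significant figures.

4.53 m³/s

w_1 = (5.1 − 1.8)/2 = 1.65 m; q_1 = 0.23 × 0.19 × 1.65 = 0.07211 m³/s
w_2 = (6.6 − 1.8)/2 = 2.4 m; q_2 = 0.29 × 0.38 × 2.4 = 0.2645 m³/s
w_3 = (11.1 − 5.1)/2 = 3 m; q_3 = 0.37 × 0.47 × 3 = 0.5217 m³/s
w_4 = (12.4 − 6.6)/2 = 2.9 m; q_4 = 0.51 × 0.95 × 2.9 = 1.405 m³/s
w_5 = (17.0 − 11.1)/2 = 2.95 m; q_5 = 0.49 × 0.74 × 2.95 = 1.070 m³/s
w_6 = (21.6 − 12.4)/2 = 4.6 m; q_6 = 0.44 × 0.55 × 4.6 = 1.113 m³/s
w_7 = (21.6 − 17.0)/2 = 2.3 m; q_7 = 0.20 × 0.19 × 2.3 = 0.08740 m³/s
Q = Σ qᵢ = 4.534 m³/s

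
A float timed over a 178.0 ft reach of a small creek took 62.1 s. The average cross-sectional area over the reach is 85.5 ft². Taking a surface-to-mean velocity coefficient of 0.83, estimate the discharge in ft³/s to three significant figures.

203 ft³/s

v_surface = L / t̄ = 178.0 / 62.1 = 2.866 ft/s
v_mean = 0.83 × 2.866 = 2.379 ft/s
Q = A × v_mean = 85.5 × 2.379 = 203.4 ft³/s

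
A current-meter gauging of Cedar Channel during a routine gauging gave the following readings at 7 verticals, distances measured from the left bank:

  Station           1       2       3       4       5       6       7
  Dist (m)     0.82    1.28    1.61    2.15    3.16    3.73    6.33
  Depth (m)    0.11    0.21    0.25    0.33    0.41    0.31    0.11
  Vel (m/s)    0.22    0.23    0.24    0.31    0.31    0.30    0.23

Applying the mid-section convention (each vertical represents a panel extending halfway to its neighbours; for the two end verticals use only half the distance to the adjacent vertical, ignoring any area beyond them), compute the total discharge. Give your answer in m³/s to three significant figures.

w_1 = (1.28 − 0.82)/2 = 0.23 m; q_1 = 0.22 × 0.11 × 0.23 = 0.005566 m³/s
w_2 = (1.61 − 0.82)/2 = 0.395 m; q_2 = 0.23 × 0.21 × 0.395 = 0.01908 m³/s
w_3 = (2.15 − 1.28)/2 = 0.435 m; q_3 = 0.24 × 0.25 × 0.435 = 0.02610 m³/s
w_4 = (3.16 − 1.61)/2 = 0.775 m; q_4 = 0.31 × 0.33 × 0.775 = 0.07928 m³/s
w_5 = (3.73 − 2.15)/2 = 0.79 m; q_5 = 0.31 × 0.41 × 0.79 = 0.1004 m³/s
w_6 = (6.33 − 3.16)/2 = 1.585 m; q_6 = 0.30 × 0.31 × 1.585 = 0.1474 m³/s
w_7 = (6.33 − 3.73)/2 = 1.3 m; q_7 = 0.23 × 0.11 × 1.3 = 0.03289 m³/s
Q = Σ qᵢ = 0.4107 m³/s

0.411 m³/s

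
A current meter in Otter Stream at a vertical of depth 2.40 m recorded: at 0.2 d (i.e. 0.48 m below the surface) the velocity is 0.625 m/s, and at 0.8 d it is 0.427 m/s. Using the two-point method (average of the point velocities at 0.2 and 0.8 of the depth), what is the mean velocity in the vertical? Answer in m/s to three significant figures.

0.526 m/s

v̄ = (0.625 + 0.427) / 2 = 0.5260 m/s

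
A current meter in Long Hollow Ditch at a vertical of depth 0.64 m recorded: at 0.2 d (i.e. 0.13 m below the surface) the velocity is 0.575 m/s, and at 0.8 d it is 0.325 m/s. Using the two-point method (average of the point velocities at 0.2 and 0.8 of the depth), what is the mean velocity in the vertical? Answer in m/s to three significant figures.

v̄ = (0.575 + 0.325) / 2 = 0.4500 m/s

0.450 m/s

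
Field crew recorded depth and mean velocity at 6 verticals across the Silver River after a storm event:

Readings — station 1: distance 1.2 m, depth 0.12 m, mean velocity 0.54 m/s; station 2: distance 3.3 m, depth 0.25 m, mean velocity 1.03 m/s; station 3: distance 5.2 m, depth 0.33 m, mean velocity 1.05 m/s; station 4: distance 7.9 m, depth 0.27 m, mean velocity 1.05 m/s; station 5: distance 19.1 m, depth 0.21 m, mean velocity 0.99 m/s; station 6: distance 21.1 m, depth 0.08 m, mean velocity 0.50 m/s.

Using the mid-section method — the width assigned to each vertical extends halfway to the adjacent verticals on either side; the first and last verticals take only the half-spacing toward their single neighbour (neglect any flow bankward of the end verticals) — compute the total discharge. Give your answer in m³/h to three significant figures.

17100 m³/h

w_1 = (3.3 − 1.2)/2 = 1.05 m; q_1 = 0.54 × 0.12 × 1.05 = 0.06804 m³/s
w_2 = (5.2 − 1.2)/2 = 2 m; q_2 = 1.03 × 0.25 × 2 = 0.5150 m³/s
w_3 = (7.9 − 3.3)/2 = 2.3 m; q_3 = 1.05 × 0.33 × 2.3 = 0.7970 m³/s
w_4 = (19.1 − 5.2)/2 = 6.95 m; q_4 = 1.05 × 0.27 × 6.95 = 1.970 m³/s
w_5 = (21.1 − 7.9)/2 = 6.6 m; q_5 = 0.99 × 0.21 × 6.6 = 1.372 m³/s
w_6 = (21.1 − 19.1)/2 = 1 m; q_6 = 0.50 × 0.08 × 1 = 0.04000 m³/s
Q = Σ qᵢ = 4.762 m³/s
= 4.762 × 3600 = 17140 m³/h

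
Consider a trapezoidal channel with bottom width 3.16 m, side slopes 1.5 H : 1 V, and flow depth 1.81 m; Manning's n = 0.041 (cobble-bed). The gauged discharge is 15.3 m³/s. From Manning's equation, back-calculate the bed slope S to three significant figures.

A = (b + z·y)·y = (3.16 + 1.5×1.81)×1.81 = 10.63 m²
P = b + 2y√(1+z²) = 3.16 + 2×1.81×√(1+1.5²) = 9.686 m
R = A/P = 10.63/9.686 = 1.098 m
S = (Q·n / (1·A·R^(2/3)))² = (15.3×0.041 / (1×10.63×1.064))² = 0.003073

0.00307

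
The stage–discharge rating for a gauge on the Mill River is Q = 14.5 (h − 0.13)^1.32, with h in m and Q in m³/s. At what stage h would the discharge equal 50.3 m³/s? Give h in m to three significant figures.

2.70 m

h − h₀ = (Q/C)^(1/b) = (50.3/14.5)^(1/1.32) = 2.566 m
h = 0.13 + 2.566 = 2.696 m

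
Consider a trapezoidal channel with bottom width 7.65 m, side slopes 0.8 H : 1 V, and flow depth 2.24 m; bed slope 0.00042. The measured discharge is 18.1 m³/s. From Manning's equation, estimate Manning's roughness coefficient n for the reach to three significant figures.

A = (b + z·y)·y = (7.65 + 0.8×2.24)×2.24 = 21.15 m²
P = b + 2y√(1+z²) = 7.65 + 2×2.24×√(1+0.8²) = 13.39 m
R = A/P = 21.15/13.39 = 1.580 m
n = (1/Q)·A·R^(2/3)·S^(1/2) = (1/18.1) × 21.15 × 1.356 × 0.02049 = 0.03248

0.0325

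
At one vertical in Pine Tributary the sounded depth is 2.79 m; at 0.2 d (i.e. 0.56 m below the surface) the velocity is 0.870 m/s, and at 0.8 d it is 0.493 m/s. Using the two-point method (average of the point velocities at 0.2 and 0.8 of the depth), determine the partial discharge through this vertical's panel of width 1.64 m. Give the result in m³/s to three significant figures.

v̄ = (0.870 + 0.493) / 2 = 0.6815 m/s
q = v̄ × d × w = 0.6815 × 2.79 × 1.64 = 3.118 m³/s

3.12 m³/s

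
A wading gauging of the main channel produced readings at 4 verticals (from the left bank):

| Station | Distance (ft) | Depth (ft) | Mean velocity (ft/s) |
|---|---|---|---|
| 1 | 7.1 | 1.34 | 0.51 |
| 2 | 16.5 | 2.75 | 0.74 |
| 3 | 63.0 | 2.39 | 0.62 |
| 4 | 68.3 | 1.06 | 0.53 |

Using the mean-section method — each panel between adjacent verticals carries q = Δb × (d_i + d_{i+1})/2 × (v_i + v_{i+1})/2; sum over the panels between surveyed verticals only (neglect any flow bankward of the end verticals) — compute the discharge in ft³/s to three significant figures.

Panel 1-2: Δb = 9.4 ft, d̄ = (1.34+2.75)/2 = 2.045, v̄ = (0.51+0.74)/2 = 0.625 → q = 9.4×2.045×0.625 = 12.01 ft³/s
Panel 2-3: Δb = 46.5 ft, d̄ = (2.75+2.39)/2 = 2.57, v̄ = (0.74+0.62)/2 = 0.68 → q = 46.5×2.57×0.68 = 81.26 ft³/s
Panel 3-4: Δb = 5.3 ft, d̄ = (2.39+1.06)/2 = 1.725, v̄ = (0.62+0.53)/2 = 0.575 → q = 5.3×1.725×0.575 = 5.257 ft³/s
Q = Σ q = 98.53 ft³/s

98.5 ft³/s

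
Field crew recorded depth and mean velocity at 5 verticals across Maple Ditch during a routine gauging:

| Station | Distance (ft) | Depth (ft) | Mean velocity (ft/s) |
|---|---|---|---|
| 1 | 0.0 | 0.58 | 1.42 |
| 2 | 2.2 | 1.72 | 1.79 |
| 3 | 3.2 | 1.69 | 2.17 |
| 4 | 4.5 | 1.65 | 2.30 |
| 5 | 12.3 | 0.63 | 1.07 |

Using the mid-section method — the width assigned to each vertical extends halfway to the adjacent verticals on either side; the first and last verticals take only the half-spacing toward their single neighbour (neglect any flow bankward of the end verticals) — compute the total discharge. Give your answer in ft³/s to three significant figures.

w_1 = (2.2 − 0.0)/2 = 1.1 ft; q_1 = 1.42 × 0.58 × 1.1 = 0.9060 ft³/s
w_2 = (3.2 − 0.0)/2 = 1.6 ft; q_2 = 1.79 × 1.72 × 1.6 = 4.926 ft³/s
w_3 = (4.5 − 2.2)/2 = 1.15 ft; q_3 = 2.17 × 1.69 × 1.15 = 4.217 ft³/s
w_4 = (12.3 − 3.2)/2 = 4.55 ft; q_4 = 2.30 × 1.65 × 4.55 = 17.27 ft³/s
w_5 = (12.3 − 4.5)/2 = 3.9 ft; q_5 = 1.07 × 0.63 × 3.9 = 2.629 ft³/s
Q = Σ qᵢ = 29.95 ft³/s

29.9 ft³/s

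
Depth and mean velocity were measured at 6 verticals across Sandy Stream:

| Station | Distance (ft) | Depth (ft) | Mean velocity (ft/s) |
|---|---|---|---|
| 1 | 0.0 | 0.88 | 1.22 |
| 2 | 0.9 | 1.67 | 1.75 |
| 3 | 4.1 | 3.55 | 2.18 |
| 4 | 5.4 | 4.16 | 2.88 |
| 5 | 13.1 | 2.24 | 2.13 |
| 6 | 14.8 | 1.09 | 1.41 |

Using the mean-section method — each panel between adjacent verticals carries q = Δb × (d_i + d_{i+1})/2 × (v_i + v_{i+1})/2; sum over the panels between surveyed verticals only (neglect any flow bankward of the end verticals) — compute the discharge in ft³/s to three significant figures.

97.5 ft³/s

Panel 1-2: Δb = 0.9 ft, d̄ = (0.88+1.67)/2 = 1.275, v̄ = (1.22+1.75)/2 = 1.485 → q = 0.9×1.275×1.485 = 1.704 ft³/s
Panel 2-3: Δb = 3.2 ft, d̄ = (1.67+3.55)/2 = 2.61, v̄ = (1.75+2.18)/2 = 1.965 → q = 3.2×2.61×1.965 = 16.41 ft³/s
Panel 3-4: Δb = 1.3 ft, d̄ = (3.55+4.16)/2 = 3.855, v̄ = (2.18+2.88)/2 = 2.53 → q = 1.3×3.855×2.53 = 12.68 ft³/s
Panel 4-5: Δb = 7.7 ft, d̄ = (4.16+2.24)/2 = 3.2, v̄ = (2.88+2.13)/2 = 2.505 → q = 7.7×3.2×2.505 = 61.72 ft³/s
Panel 5-6: Δb = 1.7 ft, d̄ = (2.24+1.09)/2 = 1.665, v̄ = (2.13+1.41)/2 = 1.77 → q = 1.7×1.665×1.77 = 5.010 ft³/s
Q = Σ q = 97.53 ft³/s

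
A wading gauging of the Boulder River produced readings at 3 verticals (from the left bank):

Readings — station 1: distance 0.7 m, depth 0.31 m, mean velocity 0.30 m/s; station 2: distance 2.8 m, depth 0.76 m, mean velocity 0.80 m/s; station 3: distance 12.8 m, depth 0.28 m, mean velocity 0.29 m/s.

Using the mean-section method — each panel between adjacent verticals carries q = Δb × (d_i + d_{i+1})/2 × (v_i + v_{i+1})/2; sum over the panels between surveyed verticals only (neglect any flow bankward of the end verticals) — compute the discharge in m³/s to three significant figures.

3.45 m³/s

Panel 1-2: Δb = 2.1 m, d̄ = (0.31+0.76)/2 = 0.535, v̄ = (0.30+0.80)/2 = 0.55 → q = 2.1×0.535×0.55 = 0.6179 m³/s
Panel 2-3: Δb = 10 m, d̄ = (0.76+0.28)/2 = 0.52, v̄ = (0.80+0.29)/2 = 0.545 → q = 10×0.52×0.545 = 2.834 m³/s
Q = Σ q = 3.452 m³/s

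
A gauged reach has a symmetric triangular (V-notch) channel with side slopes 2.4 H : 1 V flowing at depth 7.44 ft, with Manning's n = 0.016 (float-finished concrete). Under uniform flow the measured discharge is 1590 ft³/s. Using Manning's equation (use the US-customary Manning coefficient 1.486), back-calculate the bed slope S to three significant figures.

A = z·y² = 2.4×7.44² = 132.8 ft²
P = 2y√(1+z²) = 2×7.44×√(1+2.4²) = 38.69 ft
R = A/P = 132.8/38.69 = 3.434 ft
S = (Q·n / (1.486·A·R^(2/3)))² = (1590×0.016 / (1.486×132.8×2.276))² = 0.003206

0.00321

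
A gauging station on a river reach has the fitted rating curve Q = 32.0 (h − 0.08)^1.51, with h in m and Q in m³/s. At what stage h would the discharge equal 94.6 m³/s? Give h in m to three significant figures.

2.13 m

h − h₀ = (Q/C)^(1/b) = (94.6/32.0)^(1/1.51) = 2.050 m
h = 0.08 + 2.050 = 2.130 m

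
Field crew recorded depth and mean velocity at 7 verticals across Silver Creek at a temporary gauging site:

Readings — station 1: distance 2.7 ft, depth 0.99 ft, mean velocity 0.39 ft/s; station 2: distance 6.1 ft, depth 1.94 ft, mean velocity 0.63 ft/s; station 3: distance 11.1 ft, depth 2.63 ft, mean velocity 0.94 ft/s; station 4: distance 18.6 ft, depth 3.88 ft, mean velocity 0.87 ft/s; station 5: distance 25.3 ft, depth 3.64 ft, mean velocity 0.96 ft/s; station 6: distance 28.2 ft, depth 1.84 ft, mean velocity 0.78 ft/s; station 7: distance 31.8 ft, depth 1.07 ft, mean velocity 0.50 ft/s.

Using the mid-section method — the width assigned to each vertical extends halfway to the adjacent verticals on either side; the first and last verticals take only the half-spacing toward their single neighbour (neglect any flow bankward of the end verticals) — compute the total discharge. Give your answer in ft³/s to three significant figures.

w_1 = (6.1 − 2.7)/2 = 1.7 ft; q_1 = 0.39 × 0.99 × 1.7 = 0.6564 ft³/s
w_2 = (11.1 − 2.7)/2 = 4.2 ft; q_2 = 0.63 × 1.94 × 4.2 = 5.133 ft³/s
w_3 = (18.6 − 6.1)/2 = 6.25 ft; q_3 = 0.94 × 2.63 × 6.25 = 15.45 ft³/s
w_4 = (25.3 − 11.1)/2 = 7.1 ft; q_4 = 0.87 × 3.88 × 7.1 = 23.97 ft³/s
w_5 = (28.2 − 18.6)/2 = 4.8 ft; q_5 = 0.96 × 3.64 × 4.8 = 16.77 ft³/s
w_6 = (31.8 − 25.3)/2 = 3.25 ft; q_6 = 0.78 × 1.84 × 3.25 = 4.664 ft³/s
w_7 = (31.8 − 28.2)/2 = 1.8 ft; q_7 = 0.50 × 1.07 × 1.8 = 0.9630 ft³/s
Q = Σ qᵢ = 67.61 ft³/s

67.6 ft³/s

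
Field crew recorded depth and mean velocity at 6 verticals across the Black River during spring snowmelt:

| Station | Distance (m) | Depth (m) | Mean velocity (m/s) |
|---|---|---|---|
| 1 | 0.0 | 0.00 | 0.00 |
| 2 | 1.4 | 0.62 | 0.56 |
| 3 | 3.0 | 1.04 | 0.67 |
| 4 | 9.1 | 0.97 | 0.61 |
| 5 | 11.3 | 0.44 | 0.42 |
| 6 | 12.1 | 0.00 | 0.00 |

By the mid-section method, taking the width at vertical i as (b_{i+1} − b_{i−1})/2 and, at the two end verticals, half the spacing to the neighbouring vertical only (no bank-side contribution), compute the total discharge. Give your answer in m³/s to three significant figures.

w_2 = (3.0 − 0.0)/2 = 1.5 m; q_2 = 0.56 × 0.62 × 1.5 = 0.5208 m³/s
w_3 = (9.1 − 1.4)/2 = 3.85 m; q_3 = 0.67 × 1.04 × 3.85 = 2.683 m³/s
w_4 = (11.3 − 3.0)/2 = 4.15 m; q_4 = 0.61 × 0.97 × 4.15 = 2.456 m³/s
w_5 = (12.1 − 9.1)/2 = 1.5 m; q_5 = 0.42 × 0.44 × 1.5 = 0.2772 m³/s
Stations 1, 6 contribute zero (depth or velocity is 0).
Q = Σ qᵢ = 5.936 m³/s

5.94 m³/s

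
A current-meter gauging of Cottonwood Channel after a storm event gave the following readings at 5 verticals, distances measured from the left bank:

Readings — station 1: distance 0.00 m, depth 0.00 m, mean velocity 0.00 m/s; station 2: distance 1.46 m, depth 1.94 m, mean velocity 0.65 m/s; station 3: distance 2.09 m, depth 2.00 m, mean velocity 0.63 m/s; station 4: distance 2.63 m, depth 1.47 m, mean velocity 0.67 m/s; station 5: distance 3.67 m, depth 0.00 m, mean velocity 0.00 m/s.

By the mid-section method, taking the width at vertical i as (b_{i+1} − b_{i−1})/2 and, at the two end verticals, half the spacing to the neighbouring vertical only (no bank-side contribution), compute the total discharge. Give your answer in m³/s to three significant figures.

w_2 = (2.09 − 0.00)/2 = 1.045 m; q_2 = 0.65 × 1.94 × 1.045 = 1.318 m³/s
w_3 = (2.63 − 1.46)/2 = 0.585 m; q_3 = 0.63 × 2.00 × 0.585 = 0.7371 m³/s
w_4 = (3.67 − 2.09)/2 = 0.79 m; q_4 = 0.67 × 1.47 × 0.79 = 0.7781 m³/s
Stations 1, 5 contribute zero (depth or velocity is 0).
Q = Σ qᵢ = 2.833 m³/s

2.83 m³/s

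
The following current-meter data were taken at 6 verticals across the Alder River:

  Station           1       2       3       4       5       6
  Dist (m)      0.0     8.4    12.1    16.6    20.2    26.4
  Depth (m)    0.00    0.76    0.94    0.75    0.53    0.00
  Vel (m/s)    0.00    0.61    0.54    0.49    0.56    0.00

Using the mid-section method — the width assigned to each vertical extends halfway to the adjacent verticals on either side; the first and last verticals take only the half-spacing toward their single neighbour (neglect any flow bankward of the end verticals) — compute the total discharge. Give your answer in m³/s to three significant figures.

w_2 = (12.1 − 0.0)/2 = 6.05 m; q_2 = 0.61 × 0.76 × 6.05 = 2.805 m³/s
w_3 = (16.6 − 8.4)/2 = 4.1 m; q_3 = 0.54 × 0.94 × 4.1 = 2.081 m³/s
w_4 = (20.2 − 12.1)/2 = 4.05 m; q_4 = 0.49 × 0.75 × 4.05 = 1.488 m³/s
w_5 = (26.4 − 16.6)/2 = 4.9 m; q_5 = 0.56 × 0.53 × 4.9 = 1.454 m³/s
Stations 1, 6 contribute zero (depth or velocity is 0).
Q = Σ qᵢ = 7.829 m³/s

7.83 m³/s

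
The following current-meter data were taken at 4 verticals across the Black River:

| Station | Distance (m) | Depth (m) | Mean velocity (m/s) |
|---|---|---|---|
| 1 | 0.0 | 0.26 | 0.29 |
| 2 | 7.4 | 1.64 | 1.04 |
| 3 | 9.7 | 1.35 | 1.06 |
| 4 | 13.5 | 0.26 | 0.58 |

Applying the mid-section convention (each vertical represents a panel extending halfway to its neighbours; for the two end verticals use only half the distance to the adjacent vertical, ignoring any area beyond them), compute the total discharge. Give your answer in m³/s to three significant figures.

w_1 = (7.4 − 0.0)/2 = 3.7 m; q_1 = 0.29 × 0.26 × 3.7 = 0.2790 m³/s
w_2 = (9.7 − 0.0)/2 = 4.85 m; q_2 = 1.04 × 1.64 × 4.85 = 8.272 m³/s
w_3 = (13.5 − 7.4)/2 = 3.05 m; q_3 = 1.06 × 1.35 × 3.05 = 4.365 m³/s
w_4 = (13.5 − 9.7)/2 = 1.9 m; q_4 = 0.58 × 0.26 × 1.9 = 0.2865 m³/s
Q = Σ qᵢ = 13.20 m³/s

13.2 m³/s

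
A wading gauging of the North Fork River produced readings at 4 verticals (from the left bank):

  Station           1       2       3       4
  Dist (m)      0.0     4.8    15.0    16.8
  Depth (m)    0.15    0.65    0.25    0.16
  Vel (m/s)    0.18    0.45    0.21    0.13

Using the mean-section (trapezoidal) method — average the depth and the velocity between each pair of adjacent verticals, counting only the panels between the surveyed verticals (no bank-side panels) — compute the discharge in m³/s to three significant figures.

Panel 1-2: Δb = 4.8 m, d̄ = (0.15+0.65)/2 = 0.4, v̄ = (0.18+0.45)/2 = 0.315 → q = 4.8×0.4×0.315 = 0.6048 m³/s
Panel 2-3: Δb = 10.2 m, d̄ = (0.65+0.25)/2 = 0.45, v̄ = (0.45+0.21)/2 = 0.33 → q = 10.2×0.45×0.33 = 1.515 m³/s
Panel 3-4: Δb = 1.8 m, d̄ = (0.25+0.16)/2 = 0.205, v̄ = (0.21+0.13)/2 = 0.17 → q = 1.8×0.205×0.17 = 0.06273 m³/s
Q = Σ q = 2.182 m³/s

2.18 m³/s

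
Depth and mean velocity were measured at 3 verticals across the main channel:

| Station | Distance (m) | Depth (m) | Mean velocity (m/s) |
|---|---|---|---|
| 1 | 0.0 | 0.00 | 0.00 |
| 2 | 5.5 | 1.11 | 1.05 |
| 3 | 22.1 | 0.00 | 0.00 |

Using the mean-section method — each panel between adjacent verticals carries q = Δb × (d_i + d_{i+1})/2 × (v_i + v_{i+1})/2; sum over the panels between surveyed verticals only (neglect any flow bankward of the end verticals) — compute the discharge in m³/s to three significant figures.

6.44 m³/s

Panel 1-2: Δb = 5.5 m, d̄ = (0.00+1.11)/2 = 0.555, v̄ = (0.00+1.05)/2 = 0.525 → q = 5.5×0.555×0.525 = 1.603 m³/s
Panel 2-3: Δb = 16.6 m, d̄ = (1.11+0.00)/2 = 0.555, v̄ = (1.05+0.00)/2 = 0.525 → q = 16.6×0.555×0.525 = 4.837 m³/s
Q = Σ q = 6.439 m³/s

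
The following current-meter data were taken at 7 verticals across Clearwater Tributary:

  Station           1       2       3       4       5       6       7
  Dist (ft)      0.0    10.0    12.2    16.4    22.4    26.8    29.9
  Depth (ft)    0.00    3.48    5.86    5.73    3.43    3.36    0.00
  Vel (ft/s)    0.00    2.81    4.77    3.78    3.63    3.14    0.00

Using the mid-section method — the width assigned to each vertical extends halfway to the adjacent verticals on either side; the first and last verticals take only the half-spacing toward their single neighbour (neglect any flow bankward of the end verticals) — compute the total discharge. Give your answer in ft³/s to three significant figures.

w_2 = (12.2 − 0.0)/2 = 6.1 ft; q_2 = 2.81 × 3.48 × 6.1 = 59.65 ft³/s
w_3 = (16.4 − 10.0)/2 = 3.2 ft; q_3 = 4.77 × 5.86 × 3.2 = 89.45 ft³/s
w_4 = (22.4 − 12.2)/2 = 5.1 ft; q_4 = 3.78 × 5.73 × 5.1 = 110.5 ft³/s
w_5 = (26.8 − 16.4)/2 = 5.2 ft; q_5 = 3.63 × 3.43 × 5.2 = 64.74 ft³/s
w_6 = (29.9 − 22.4)/2 = 3.75 ft; q_6 = 3.14 × 3.36 × 3.75 = 39.56 ft³/s
Stations 1, 7 contribute zero (depth or velocity is 0).
Q = Σ qᵢ = 363.9 ft³/s

364 ft³/s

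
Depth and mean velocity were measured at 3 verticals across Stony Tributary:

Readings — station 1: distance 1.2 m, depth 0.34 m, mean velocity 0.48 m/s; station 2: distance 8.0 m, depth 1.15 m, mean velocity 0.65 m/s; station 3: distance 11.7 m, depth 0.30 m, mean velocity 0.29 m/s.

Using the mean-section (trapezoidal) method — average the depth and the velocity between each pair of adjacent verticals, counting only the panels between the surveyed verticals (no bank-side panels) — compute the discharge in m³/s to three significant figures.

Panel 1-2: Δb = 6.8 m, d̄ = (0.34+1.15)/2 = 0.745, v̄ = (0.48+0.65)/2 = 0.565 → q = 6.8×0.745×0.565 = 2.862 m³/s
Panel 2-3: Δb = 3.7 m, d̄ = (1.15+0.30)/2 = 0.725, v̄ = (0.65+0.29)/2 = 0.47 → q = 3.7×0.725×0.47 = 1.261 m³/s
Q = Σ q = 4.123 m³/s

4.12 m³/s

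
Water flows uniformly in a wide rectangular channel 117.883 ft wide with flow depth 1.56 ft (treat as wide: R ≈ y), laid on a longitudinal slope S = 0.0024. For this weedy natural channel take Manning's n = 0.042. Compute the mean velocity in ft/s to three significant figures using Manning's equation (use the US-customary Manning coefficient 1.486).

2.33 ft/s

A = b·y = 117.883 × 1.56 = 183.9 ft²
Wide channel: R ≈ y = 1.56 ft
Q = (1.486/n)·A·R^(2/3)·S^(1/2) = (1.486/0.042) × 183.9 × 1.560^(2/3) × 0.0024^(1/2) = 428.7 ft³/s
V = Q/A = 428.7/183.9 = 2.331 ft/s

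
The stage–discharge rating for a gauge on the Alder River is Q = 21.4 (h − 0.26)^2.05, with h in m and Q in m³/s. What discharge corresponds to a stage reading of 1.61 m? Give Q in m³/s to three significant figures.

Q = 21.4 × (1.61 − 0.26)^2.05 = 21.4 × 1.35^2.05 = 39.59 m³/s

39.6 m³/s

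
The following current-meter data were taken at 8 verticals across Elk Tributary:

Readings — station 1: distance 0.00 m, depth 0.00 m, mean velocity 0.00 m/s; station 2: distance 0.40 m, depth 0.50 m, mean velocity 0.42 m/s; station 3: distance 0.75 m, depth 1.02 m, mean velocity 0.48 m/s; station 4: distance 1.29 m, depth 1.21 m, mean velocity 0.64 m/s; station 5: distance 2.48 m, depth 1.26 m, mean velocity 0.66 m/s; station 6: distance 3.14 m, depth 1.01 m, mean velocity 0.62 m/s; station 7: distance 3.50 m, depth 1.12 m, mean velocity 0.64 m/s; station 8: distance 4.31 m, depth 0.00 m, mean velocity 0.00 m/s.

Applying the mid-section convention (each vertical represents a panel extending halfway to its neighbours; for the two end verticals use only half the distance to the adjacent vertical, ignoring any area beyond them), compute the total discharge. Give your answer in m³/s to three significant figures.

w_2 = (0.75 − 0.00)/2 = 0.375 m; q_2 = 0.42 × 0.50 × 0.375 = 0.07875 m³/s
w_3 = (1.29 − 0.40)/2 = 0.445 m; q_3 = 0.48 × 1.02 × 0.445 = 0.2179 m³/s
w_4 = (2.48 − 0.75)/2 = 0.865 m; q_4 = 0.64 × 1.21 × 0.865 = 0.6699 m³/s
w_5 = (3.14 − 1.29)/2 = 0.925 m; q_5 = 0.66 × 1.26 × 0.925 = 0.7692 m³/s
w_6 = (3.50 − 2.48)/2 = 0.51 m; q_6 = 0.62 × 1.01 × 0.51 = 0.3194 m³/s
w_7 = (4.31 − 3.14)/2 = 0.585 m; q_7 = 0.64 × 1.12 × 0.585 = 0.4193 m³/s
Stations 1, 8 contribute zero (depth or velocity is 0).
Q = Σ qᵢ = 2.474 m³/s

2.47 m³/s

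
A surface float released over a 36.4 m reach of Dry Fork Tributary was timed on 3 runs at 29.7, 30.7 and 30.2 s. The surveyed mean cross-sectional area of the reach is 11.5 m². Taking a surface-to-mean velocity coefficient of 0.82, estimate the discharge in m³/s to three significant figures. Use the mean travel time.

11.4 m³/s

t̄ = (29.7 + 30.7 + 30.2) / 3 = 30.2 s
v_surface = L / t̄ = 36.4 / 30.2 = 1.205 m/s
v_mean = 0.82 × 1.205 = 0.9883 m/s
Q = A × v_mean = 11.5 × 0.9883 = 11.37 m³/s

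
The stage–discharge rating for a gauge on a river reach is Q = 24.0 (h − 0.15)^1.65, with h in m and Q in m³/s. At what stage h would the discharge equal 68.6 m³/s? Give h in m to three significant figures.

2.04 m

h − h₀ = (Q/C)^(1/b) = (68.6/24.0)^(1/1.65) = 1.890 m
h = 0.15 + 1.890 = 2.040 m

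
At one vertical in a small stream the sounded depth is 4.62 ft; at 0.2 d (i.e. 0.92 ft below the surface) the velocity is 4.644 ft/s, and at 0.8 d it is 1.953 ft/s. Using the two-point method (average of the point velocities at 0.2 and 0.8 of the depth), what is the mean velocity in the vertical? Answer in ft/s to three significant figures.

3.30 ft/s

v̄ = (4.644 + 1.953) / 2 = 3.299 ft/s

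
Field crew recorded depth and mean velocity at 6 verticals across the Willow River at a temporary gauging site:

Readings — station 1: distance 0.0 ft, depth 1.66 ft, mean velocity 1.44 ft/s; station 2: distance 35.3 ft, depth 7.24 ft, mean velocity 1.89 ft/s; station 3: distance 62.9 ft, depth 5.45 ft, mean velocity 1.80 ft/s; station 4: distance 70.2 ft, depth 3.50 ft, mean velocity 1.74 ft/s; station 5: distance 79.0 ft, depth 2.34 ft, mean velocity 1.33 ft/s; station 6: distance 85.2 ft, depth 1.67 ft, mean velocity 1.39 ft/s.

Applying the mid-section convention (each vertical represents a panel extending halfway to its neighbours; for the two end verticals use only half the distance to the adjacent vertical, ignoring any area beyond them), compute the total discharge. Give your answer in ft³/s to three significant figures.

w_1 = (35.3 − 0.0)/2 = 17.65 ft; q_1 = 1.44 × 1.66 × 17.65 = 42.19 ft³/s
w_2 = (62.9 − 0.0)/2 = 31.45 ft; q_2 = 1.89 × 7.24 × 31.45 = 430.3 ft³/s
w_3 = (70.2 − 35.3)/2 = 17.45 ft; q_3 = 1.80 × 5.45 × 17.45 = 171.2 ft³/s
w_4 = (79.0 − 62.9)/2 = 8.05 ft; q_4 = 1.74 × 3.50 × 8.05 = 49.02 ft³/s
w_5 = (85.2 − 70.2)/2 = 7.5 ft; q_5 = 1.33 × 2.34 × 7.5 = 23.34 ft³/s
w_6 = (85.2 − 79.0)/2 = 3.1 ft; q_6 = 1.39 × 1.67 × 3.1 = 7.196 ft³/s
Q = Σ qᵢ = 723.3 ft³/s

723 ft³/s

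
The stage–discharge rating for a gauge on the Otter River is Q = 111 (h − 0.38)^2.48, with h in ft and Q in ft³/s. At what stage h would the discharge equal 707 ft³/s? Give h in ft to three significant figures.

2.49 ft

h − h₀ = (Q/C)^(1/b) = (707/111)^(1/2.48) = 2.110 ft
h = 0.38 + 2.110 = 2.490 ft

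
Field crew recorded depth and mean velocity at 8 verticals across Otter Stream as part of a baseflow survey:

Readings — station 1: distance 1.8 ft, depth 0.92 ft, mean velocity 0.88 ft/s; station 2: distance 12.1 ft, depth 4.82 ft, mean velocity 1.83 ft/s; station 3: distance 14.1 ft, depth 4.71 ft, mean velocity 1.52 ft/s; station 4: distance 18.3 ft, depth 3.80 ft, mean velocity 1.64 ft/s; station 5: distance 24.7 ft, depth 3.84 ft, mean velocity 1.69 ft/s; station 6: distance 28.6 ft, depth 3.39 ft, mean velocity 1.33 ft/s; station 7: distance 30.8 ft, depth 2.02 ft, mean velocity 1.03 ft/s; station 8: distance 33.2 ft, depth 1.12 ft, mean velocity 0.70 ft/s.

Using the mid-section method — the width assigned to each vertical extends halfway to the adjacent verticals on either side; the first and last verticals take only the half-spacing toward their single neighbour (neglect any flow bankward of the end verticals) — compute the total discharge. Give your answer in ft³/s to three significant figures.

w_1 = (12.1 − 1.8)/2 = 5.15 ft; q_1 = 0.88 × 0.92 × 5.15 = 4.169 ft³/s
w_2 = (14.1 − 1.8)/2 = 6.15 ft; q_2 = 1.83 × 4.82 × 6.15 = 54.25 ft³/s
w_3 = (18.3 − 12.1)/2 = 3.1 ft; q_3 = 1.52 × 4.71 × 3.1 = 22.19 ft³/s
w_4 = (24.7 − 14.1)/2 = 5.3 ft; q_4 = 1.64 × 3.80 × 5.3 = 33.03 ft³/s
w_5 = (28.6 − 18.3)/2 = 5.15 ft; q_5 = 1.69 × 3.84 × 5.15 = 33.42 ft³/s
w_6 = (30.8 − 24.7)/2 = 3.05 ft; q_6 = 1.33 × 3.39 × 3.05 = 13.75 ft³/s
w_7 = (33.2 − 28.6)/2 = 2.3 ft; q_7 = 1.03 × 2.02 × 2.3 = 4.785 ft³/s
w_8 = (33.2 − 30.8)/2 = 1.2 ft; q_8 = 0.70 × 1.12 × 1.2 = 0.9408 ft³/s
Q = Σ qᵢ = 166.5 ft³/s

167 ft³/s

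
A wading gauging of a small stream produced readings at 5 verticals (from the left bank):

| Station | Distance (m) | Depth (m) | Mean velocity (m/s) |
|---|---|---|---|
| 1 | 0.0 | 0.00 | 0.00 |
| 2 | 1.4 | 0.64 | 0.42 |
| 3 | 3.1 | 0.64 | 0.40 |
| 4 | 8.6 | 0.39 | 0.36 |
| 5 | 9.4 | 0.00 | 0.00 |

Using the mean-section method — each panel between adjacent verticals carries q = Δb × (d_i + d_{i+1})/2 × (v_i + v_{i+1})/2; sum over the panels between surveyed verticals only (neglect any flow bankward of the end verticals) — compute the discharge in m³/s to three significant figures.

Panel 1-2: Δb = 1.4 m, d̄ = (0.00+0.64)/2 = 0.32, v̄ = (0.00+0.42)/2 = 0.21 → q = 1.4×0.32×0.21 = 0.09408 m³/s
Panel 2-3: Δb = 1.7 m, d̄ = (0.64+0.64)/2 = 0.64, v̄ = (0.42+0.40)/2 = 0.41 → q = 1.7×0.64×0.41 = 0.4461 m³/s
Panel 3-4: Δb = 5.5 m, d̄ = (0.64+0.39)/2 = 0.515, v̄ = (0.40+0.36)/2 = 0.38 → q = 5.5×0.515×0.38 = 1.076 m³/s
Panel 4-5: Δb = 0.8 m, d̄ = (0.39+0.00)/2 = 0.195, v̄ = (0.36+0.00)/2 = 0.18 → q = 0.8×0.195×0.18 = 0.02808 m³/s
Q = Σ q = 1.645 m³/s

1.64 m³/s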